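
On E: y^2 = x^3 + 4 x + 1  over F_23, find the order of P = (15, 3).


Compute successive multiples of P until we hit O:
  1P = (15, 3)
  2P = (20, 10)
  3P = (1, 12)
  4P = (8, 4)
  5P = (8, 19)
  6P = (1, 11)
  7P = (20, 13)
  8P = (15, 20)
  ... (continuing to 9P)
  9P = O

ord(P) = 9


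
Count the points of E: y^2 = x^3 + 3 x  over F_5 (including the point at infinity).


For each x in F_5, count y with y^2 = x^3 + 3 x + 0 mod 5:
  x = 0: RHS = 0, y in [0]  -> 1 point(s)
  x = 1: RHS = 4, y in [2, 3]  -> 2 point(s)
  x = 2: RHS = 4, y in [2, 3]  -> 2 point(s)
  x = 3: RHS = 1, y in [1, 4]  -> 2 point(s)
  x = 4: RHS = 1, y in [1, 4]  -> 2 point(s)
Affine points: 9. Add the point at infinity: total = 10.

#E(F_5) = 10


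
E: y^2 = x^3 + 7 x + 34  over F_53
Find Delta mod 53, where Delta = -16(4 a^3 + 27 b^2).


4 a^3 + 27 b^2 = 4*7^3 + 27*34^2 = 1372 + 31212 = 32584
Delta = -16 * (32584) = -521344
Delta mod 53 = 17

Delta = 17 (mod 53)


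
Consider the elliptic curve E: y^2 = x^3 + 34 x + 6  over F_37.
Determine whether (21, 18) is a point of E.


Check whether y^2 = x^3 + 34 x + 6 (mod 37) for (x, y) = (21, 18).
LHS: y^2 = 18^2 mod 37 = 28
RHS: x^3 + 34 x + 6 = 21^3 + 34*21 + 6 mod 37 = 28
LHS = RHS

Yes, on the curve


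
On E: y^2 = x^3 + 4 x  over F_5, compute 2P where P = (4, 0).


k = 2 = 10_2 (binary, LSB first: 01)
Double-and-add from P = (4, 0):
  bit 0 = 0: acc unchanged = O
  bit 1 = 1: acc = O + O = O

2P = O


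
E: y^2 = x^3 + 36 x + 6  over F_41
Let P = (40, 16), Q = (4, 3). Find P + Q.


P != Q, so use the chord formula.
s = (y2 - y1) / (x2 - x1) = (28) / (5) mod 41 = 22
x3 = s^2 - x1 - x2 mod 41 = 22^2 - 40 - 4 = 30
y3 = s (x1 - x3) - y1 mod 41 = 22 * (40 - 30) - 16 = 40

P + Q = (30, 40)


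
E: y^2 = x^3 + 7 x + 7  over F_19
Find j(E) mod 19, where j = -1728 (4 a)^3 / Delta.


Delta = -16(4 a^3 + 27 b^2) mod 19 = 10
-1728 * (4 a)^3 = -1728 * (4*7)^3 mod 19 = 7
j = 7 * 10^(-1) mod 19 = 14

j = 14 (mod 19)


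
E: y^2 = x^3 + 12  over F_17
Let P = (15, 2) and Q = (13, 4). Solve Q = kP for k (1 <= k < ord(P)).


Enumerate multiples of P until we hit Q = (13, 4):
  1P = (15, 2)
  2P = (13, 4)
Match found at i = 2.

k = 2


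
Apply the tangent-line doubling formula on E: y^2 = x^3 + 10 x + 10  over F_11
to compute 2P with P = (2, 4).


Doubling: s = (3 x1^2 + a) / (2 y1)
s = (3*2^2 + 10) / (2*4) mod 11 = 0
x3 = s^2 - 2 x1 mod 11 = 0^2 - 2*2 = 7
y3 = s (x1 - x3) - y1 mod 11 = 0 * (2 - 7) - 4 = 7

2P = (7, 7)


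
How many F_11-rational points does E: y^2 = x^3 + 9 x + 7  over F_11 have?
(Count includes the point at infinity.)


For each x in F_11, count y with y^2 = x^3 + 9 x + 7 mod 11:
  x = 2: RHS = 0, y in [0]  -> 1 point(s)
  x = 5: RHS = 1, y in [1, 10]  -> 2 point(s)
  x = 9: RHS = 3, y in [5, 6]  -> 2 point(s)
Affine points: 5. Add the point at infinity: total = 6.

#E(F_11) = 6


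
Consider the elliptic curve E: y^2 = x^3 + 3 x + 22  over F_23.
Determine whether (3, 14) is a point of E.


Check whether y^2 = x^3 + 3 x + 22 (mod 23) for (x, y) = (3, 14).
LHS: y^2 = 14^2 mod 23 = 12
RHS: x^3 + 3 x + 22 = 3^3 + 3*3 + 22 mod 23 = 12
LHS = RHS

Yes, on the curve


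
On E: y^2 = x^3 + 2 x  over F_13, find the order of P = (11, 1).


Compute successive multiples of P until we hit O:
  1P = (11, 1)
  2P = (1, 4)
  3P = (2, 8)
  4P = (12, 7)
  5P = (0, 0)
  6P = (12, 6)
  7P = (2, 5)
  8P = (1, 9)
  ... (continuing to 10P)
  10P = O

ord(P) = 10


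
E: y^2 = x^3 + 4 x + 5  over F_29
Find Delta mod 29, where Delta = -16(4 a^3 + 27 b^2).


4 a^3 + 27 b^2 = 4*4^3 + 27*5^2 = 256 + 675 = 931
Delta = -16 * (931) = -14896
Delta mod 29 = 10

Delta = 10 (mod 29)


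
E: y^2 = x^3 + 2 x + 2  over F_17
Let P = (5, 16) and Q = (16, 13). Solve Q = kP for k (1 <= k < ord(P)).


Enumerate multiples of P until we hit Q = (16, 13):
  1P = (5, 16)
  2P = (6, 14)
  3P = (10, 11)
  4P = (3, 16)
  5P = (9, 1)
  6P = (16, 4)
  7P = (0, 11)
  8P = (13, 10)
  9P = (7, 11)
  10P = (7, 6)
  11P = (13, 7)
  12P = (0, 6)
  13P = (16, 13)
Match found at i = 13.

k = 13


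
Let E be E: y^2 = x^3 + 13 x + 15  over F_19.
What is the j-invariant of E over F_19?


Delta = -16(4 a^3 + 27 b^2) mod 19 = 15
-1728 * (4 a)^3 = -1728 * (4*13)^3 mod 19 = 8
j = 8 * 15^(-1) mod 19 = 17

j = 17 (mod 19)


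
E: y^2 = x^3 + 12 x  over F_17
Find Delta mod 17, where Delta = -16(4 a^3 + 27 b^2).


4 a^3 + 27 b^2 = 4*12^3 + 27*0^2 = 6912 + 0 = 6912
Delta = -16 * (6912) = -110592
Delta mod 17 = 10

Delta = 10 (mod 17)


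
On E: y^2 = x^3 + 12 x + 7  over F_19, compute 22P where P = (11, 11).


k = 22 = 10110_2 (binary, LSB first: 01101)
Double-and-add from P = (11, 11):
  bit 0 = 0: acc unchanged = O
  bit 1 = 1: acc = O + (4, 9) = (4, 9)
  bit 2 = 1: acc = (4, 9) + (1, 1) = (0, 8)
  bit 3 = 0: acc unchanged = (0, 8)
  bit 4 = 1: acc = (0, 8) + (7, 15) = (13, 17)

22P = (13, 17)


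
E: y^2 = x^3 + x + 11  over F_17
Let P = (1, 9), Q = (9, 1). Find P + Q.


P != Q, so use the chord formula.
s = (y2 - y1) / (x2 - x1) = (9) / (8) mod 17 = 16
x3 = s^2 - x1 - x2 mod 17 = 16^2 - 1 - 9 = 8
y3 = s (x1 - x3) - y1 mod 17 = 16 * (1 - 8) - 9 = 15

P + Q = (8, 15)


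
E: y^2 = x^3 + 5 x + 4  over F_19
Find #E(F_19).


For each x in F_19, count y with y^2 = x^3 + 5 x + 4 mod 19:
  x = 0: RHS = 4, y in [2, 17]  -> 2 point(s)
  x = 8: RHS = 5, y in [9, 10]  -> 2 point(s)
  x = 10: RHS = 9, y in [3, 16]  -> 2 point(s)
  x = 12: RHS = 6, y in [5, 14]  -> 2 point(s)
  x = 13: RHS = 5, y in [9, 10]  -> 2 point(s)
  x = 14: RHS = 6, y in [5, 14]  -> 2 point(s)
  x = 16: RHS = 0, y in [0]  -> 1 point(s)
  x = 17: RHS = 5, y in [9, 10]  -> 2 point(s)
  x = 18: RHS = 17, y in [6, 13]  -> 2 point(s)
Affine points: 17. Add the point at infinity: total = 18.

#E(F_19) = 18


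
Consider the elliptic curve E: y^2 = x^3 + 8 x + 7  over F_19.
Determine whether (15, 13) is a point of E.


Check whether y^2 = x^3 + 8 x + 7 (mod 19) for (x, y) = (15, 13).
LHS: y^2 = 13^2 mod 19 = 17
RHS: x^3 + 8 x + 7 = 15^3 + 8*15 + 7 mod 19 = 6
LHS != RHS

No, not on the curve


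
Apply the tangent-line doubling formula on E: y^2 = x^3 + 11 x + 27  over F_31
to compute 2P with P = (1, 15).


Doubling: s = (3 x1^2 + a) / (2 y1)
s = (3*1^2 + 11) / (2*15) mod 31 = 17
x3 = s^2 - 2 x1 mod 31 = 17^2 - 2*1 = 8
y3 = s (x1 - x3) - y1 mod 31 = 17 * (1 - 8) - 15 = 21

2P = (8, 21)


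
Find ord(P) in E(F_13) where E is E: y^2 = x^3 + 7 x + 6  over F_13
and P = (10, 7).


Compute successive multiples of P until we hit O:
  1P = (10, 7)
  2P = (5, 7)
  3P = (11, 6)
  4P = (6, 2)
  5P = (1, 1)
  6P = (1, 12)
  7P = (6, 11)
  8P = (11, 7)
  ... (continuing to 11P)
  11P = O

ord(P) = 11


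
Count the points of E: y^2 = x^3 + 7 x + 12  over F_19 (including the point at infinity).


For each x in F_19, count y with y^2 = x^3 + 7 x + 12 mod 19:
  x = 1: RHS = 1, y in [1, 18]  -> 2 point(s)
  x = 4: RHS = 9, y in [3, 16]  -> 2 point(s)
  x = 5: RHS = 1, y in [1, 18]  -> 2 point(s)
  x = 6: RHS = 4, y in [2, 17]  -> 2 point(s)
  x = 7: RHS = 5, y in [9, 10]  -> 2 point(s)
  x = 9: RHS = 6, y in [5, 14]  -> 2 point(s)
  x = 12: RHS = 0, y in [0]  -> 1 point(s)
  x = 13: RHS = 1, y in [1, 18]  -> 2 point(s)
  x = 14: RHS = 4, y in [2, 17]  -> 2 point(s)
  x = 17: RHS = 9, y in [3, 16]  -> 2 point(s)
  x = 18: RHS = 4, y in [2, 17]  -> 2 point(s)
Affine points: 21. Add the point at infinity: total = 22.

#E(F_19) = 22


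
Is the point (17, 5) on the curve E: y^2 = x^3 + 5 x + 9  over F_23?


Check whether y^2 = x^3 + 5 x + 9 (mod 23) for (x, y) = (17, 5).
LHS: y^2 = 5^2 mod 23 = 2
RHS: x^3 + 5 x + 9 = 17^3 + 5*17 + 9 mod 23 = 16
LHS != RHS

No, not on the curve


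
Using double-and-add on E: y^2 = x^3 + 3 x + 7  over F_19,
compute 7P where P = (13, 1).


k = 7 = 111_2 (binary, LSB first: 111)
Double-and-add from P = (13, 1):
  bit 0 = 1: acc = O + (13, 1) = (13, 1)
  bit 1 = 1: acc = (13, 1) + (0, 8) = (10, 12)
  bit 2 = 1: acc = (10, 12) + (1, 12) = (8, 7)

7P = (8, 7)


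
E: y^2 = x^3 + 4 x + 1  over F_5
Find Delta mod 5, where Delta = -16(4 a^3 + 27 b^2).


4 a^3 + 27 b^2 = 4*4^3 + 27*1^2 = 256 + 27 = 283
Delta = -16 * (283) = -4528
Delta mod 5 = 2

Delta = 2 (mod 5)


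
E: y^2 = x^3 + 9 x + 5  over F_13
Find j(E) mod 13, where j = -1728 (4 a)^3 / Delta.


Delta = -16(4 a^3 + 27 b^2) mod 13 = 4
-1728 * (4 a)^3 = -1728 * (4*9)^3 mod 13 = 12
j = 12 * 4^(-1) mod 13 = 3

j = 3 (mod 13)


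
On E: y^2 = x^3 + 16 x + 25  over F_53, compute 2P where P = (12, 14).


Doubling: s = (3 x1^2 + a) / (2 y1)
s = (3*12^2 + 16) / (2*14) mod 53 = 16
x3 = s^2 - 2 x1 mod 53 = 16^2 - 2*12 = 20
y3 = s (x1 - x3) - y1 mod 53 = 16 * (12 - 20) - 14 = 17

2P = (20, 17)


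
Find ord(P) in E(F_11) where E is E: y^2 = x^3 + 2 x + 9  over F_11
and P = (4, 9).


Compute successive multiples of P until we hit O:
  1P = (4, 9)
  2P = (8, 8)
  3P = (8, 3)
  4P = (4, 2)
  5P = O

ord(P) = 5


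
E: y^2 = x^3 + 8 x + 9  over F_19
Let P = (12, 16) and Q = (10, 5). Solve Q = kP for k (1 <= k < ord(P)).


Enumerate multiples of P until we hit Q = (10, 5):
  1P = (12, 16)
  2P = (0, 16)
  3P = (7, 3)
  4P = (6, 11)
  5P = (17, 2)
  6P = (10, 5)
Match found at i = 6.

k = 6


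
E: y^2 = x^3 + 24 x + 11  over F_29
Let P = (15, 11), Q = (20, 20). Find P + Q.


P != Q, so use the chord formula.
s = (y2 - y1) / (x2 - x1) = (9) / (5) mod 29 = 25
x3 = s^2 - x1 - x2 mod 29 = 25^2 - 15 - 20 = 10
y3 = s (x1 - x3) - y1 mod 29 = 25 * (15 - 10) - 11 = 27

P + Q = (10, 27)


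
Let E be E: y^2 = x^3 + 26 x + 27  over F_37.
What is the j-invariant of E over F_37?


Delta = -16(4 a^3 + 27 b^2) mod 37 = 26
-1728 * (4 a)^3 = -1728 * (4*26)^3 mod 37 = 1
j = 1 * 26^(-1) mod 37 = 10

j = 10 (mod 37)


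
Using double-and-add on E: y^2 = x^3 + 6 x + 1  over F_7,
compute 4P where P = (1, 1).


k = 4 = 100_2 (binary, LSB first: 001)
Double-and-add from P = (1, 1):
  bit 0 = 0: acc unchanged = O
  bit 1 = 0: acc unchanged = O
  bit 2 = 1: acc = O + (3, 2) = (3, 2)

4P = (3, 2)


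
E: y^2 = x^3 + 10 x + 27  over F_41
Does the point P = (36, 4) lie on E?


Check whether y^2 = x^3 + 10 x + 27 (mod 41) for (x, y) = (36, 4).
LHS: y^2 = 4^2 mod 41 = 16
RHS: x^3 + 10 x + 27 = 36^3 + 10*36 + 27 mod 41 = 16
LHS = RHS

Yes, on the curve


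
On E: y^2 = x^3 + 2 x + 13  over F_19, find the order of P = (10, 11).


Compute successive multiples of P until we hit O:
  1P = (10, 11)
  2P = (10, 8)
  3P = O

ord(P) = 3


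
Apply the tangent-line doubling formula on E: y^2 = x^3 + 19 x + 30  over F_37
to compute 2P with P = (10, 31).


Doubling: s = (3 x1^2 + a) / (2 y1)
s = (3*10^2 + 19) / (2*31) mod 37 = 32
x3 = s^2 - 2 x1 mod 37 = 32^2 - 2*10 = 5
y3 = s (x1 - x3) - y1 mod 37 = 32 * (10 - 5) - 31 = 18

2P = (5, 18)


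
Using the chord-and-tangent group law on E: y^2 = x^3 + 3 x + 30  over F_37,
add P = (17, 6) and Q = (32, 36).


P != Q, so use the chord formula.
s = (y2 - y1) / (x2 - x1) = (30) / (15) mod 37 = 2
x3 = s^2 - x1 - x2 mod 37 = 2^2 - 17 - 32 = 29
y3 = s (x1 - x3) - y1 mod 37 = 2 * (17 - 29) - 6 = 7

P + Q = (29, 7)


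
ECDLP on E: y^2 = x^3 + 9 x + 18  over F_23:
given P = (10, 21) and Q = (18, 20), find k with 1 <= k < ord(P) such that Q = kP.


Enumerate multiples of P until we hit Q = (18, 20):
  1P = (10, 21)
  2P = (15, 3)
  3P = (22, 13)
  4P = (17, 22)
  5P = (4, 16)
  6P = (18, 3)
  7P = (13, 3)
  8P = (13, 20)
  9P = (18, 20)
Match found at i = 9.

k = 9


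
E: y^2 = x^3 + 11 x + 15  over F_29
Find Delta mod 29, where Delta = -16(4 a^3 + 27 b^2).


4 a^3 + 27 b^2 = 4*11^3 + 27*15^2 = 5324 + 6075 = 11399
Delta = -16 * (11399) = -182384
Delta mod 29 = 26

Delta = 26 (mod 29)


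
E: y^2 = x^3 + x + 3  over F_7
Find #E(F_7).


For each x in F_7, count y with y^2 = x^3 + 1 x + 3 mod 7:
  x = 4: RHS = 1, y in [1, 6]  -> 2 point(s)
  x = 5: RHS = 0, y in [0]  -> 1 point(s)
  x = 6: RHS = 1, y in [1, 6]  -> 2 point(s)
Affine points: 5. Add the point at infinity: total = 6.

#E(F_7) = 6


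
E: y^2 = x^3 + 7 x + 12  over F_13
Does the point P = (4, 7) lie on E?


Check whether y^2 = x^3 + 7 x + 12 (mod 13) for (x, y) = (4, 7).
LHS: y^2 = 7^2 mod 13 = 10
RHS: x^3 + 7 x + 12 = 4^3 + 7*4 + 12 mod 13 = 0
LHS != RHS

No, not on the curve


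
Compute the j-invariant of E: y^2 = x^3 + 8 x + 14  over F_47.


Delta = -16(4 a^3 + 27 b^2) mod 47 = 13
-1728 * (4 a)^3 = -1728 * (4*8)^3 mod 47 = 5
j = 5 * 13^(-1) mod 47 = 4

j = 4 (mod 47)


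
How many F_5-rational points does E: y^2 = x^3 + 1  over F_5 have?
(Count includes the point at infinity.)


For each x in F_5, count y with y^2 = x^3 + 0 x + 1 mod 5:
  x = 0: RHS = 1, y in [1, 4]  -> 2 point(s)
  x = 2: RHS = 4, y in [2, 3]  -> 2 point(s)
  x = 4: RHS = 0, y in [0]  -> 1 point(s)
Affine points: 5. Add the point at infinity: total = 6.

#E(F_5) = 6


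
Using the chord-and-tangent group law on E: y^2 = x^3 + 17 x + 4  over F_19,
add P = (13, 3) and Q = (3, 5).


P != Q, so use the chord formula.
s = (y2 - y1) / (x2 - x1) = (2) / (9) mod 19 = 15
x3 = s^2 - x1 - x2 mod 19 = 15^2 - 13 - 3 = 0
y3 = s (x1 - x3) - y1 mod 19 = 15 * (13 - 0) - 3 = 2

P + Q = (0, 2)


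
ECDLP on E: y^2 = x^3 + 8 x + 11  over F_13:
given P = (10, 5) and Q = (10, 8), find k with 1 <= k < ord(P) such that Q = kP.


Enumerate multiples of P until we hit Q = (10, 8):
  1P = (10, 5)
  2P = (2, 10)
  3P = (2, 3)
  4P = (10, 8)
Match found at i = 4.

k = 4


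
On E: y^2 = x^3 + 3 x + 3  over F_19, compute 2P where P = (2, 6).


Doubling: s = (3 x1^2 + a) / (2 y1)
s = (3*2^2 + 3) / (2*6) mod 19 = 6
x3 = s^2 - 2 x1 mod 19 = 6^2 - 2*2 = 13
y3 = s (x1 - x3) - y1 mod 19 = 6 * (2 - 13) - 6 = 4

2P = (13, 4)


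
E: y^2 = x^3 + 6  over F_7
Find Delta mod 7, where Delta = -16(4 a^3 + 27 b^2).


4 a^3 + 27 b^2 = 4*0^3 + 27*6^2 = 0 + 972 = 972
Delta = -16 * (972) = -15552
Delta mod 7 = 2

Delta = 2 (mod 7)


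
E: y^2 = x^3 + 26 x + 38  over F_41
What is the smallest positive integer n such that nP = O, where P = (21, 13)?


Compute successive multiples of P until we hit O:
  1P = (21, 13)
  2P = (8, 26)
  3P = (13, 20)
  4P = (2, 37)
  5P = (28, 39)
  6P = (15, 21)
  7P = (25, 6)
  8P = (16, 9)
  ... (continuing to 34P)
  34P = O

ord(P) = 34


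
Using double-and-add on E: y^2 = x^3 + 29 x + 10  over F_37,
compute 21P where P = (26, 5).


k = 21 = 10101_2 (binary, LSB first: 10101)
Double-and-add from P = (26, 5):
  bit 0 = 1: acc = O + (26, 5) = (26, 5)
  bit 1 = 0: acc unchanged = (26, 5)
  bit 2 = 1: acc = (26, 5) + (6, 20) = (31, 8)
  bit 3 = 0: acc unchanged = (31, 8)
  bit 4 = 1: acc = (31, 8) + (9, 1) = (1, 15)

21P = (1, 15)


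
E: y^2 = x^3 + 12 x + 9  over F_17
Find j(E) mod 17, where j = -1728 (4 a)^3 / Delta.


Delta = -16(4 a^3 + 27 b^2) mod 17 = 4
-1728 * (4 a)^3 = -1728 * (4*12)^3 mod 17 = 8
j = 8 * 4^(-1) mod 17 = 2

j = 2 (mod 17)


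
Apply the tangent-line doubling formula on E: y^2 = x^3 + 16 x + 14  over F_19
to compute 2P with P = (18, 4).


Doubling: s = (3 x1^2 + a) / (2 y1)
s = (3*18^2 + 16) / (2*4) mod 19 = 0
x3 = s^2 - 2 x1 mod 19 = 0^2 - 2*18 = 2
y3 = s (x1 - x3) - y1 mod 19 = 0 * (18 - 2) - 4 = 15

2P = (2, 15)


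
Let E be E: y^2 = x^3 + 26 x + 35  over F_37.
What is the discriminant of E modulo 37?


4 a^3 + 27 b^2 = 4*26^3 + 27*35^2 = 70304 + 33075 = 103379
Delta = -16 * (103379) = -1654064
Delta mod 37 = 21

Delta = 21 (mod 37)


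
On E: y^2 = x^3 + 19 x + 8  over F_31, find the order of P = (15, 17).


Compute successive multiples of P until we hit O:
  1P = (15, 17)
  2P = (17, 6)
  3P = (6, 11)
  4P = (7, 9)
  5P = (10, 19)
  6P = (26, 6)
  7P = (22, 21)
  8P = (19, 25)
  ... (continuing to 31P)
  31P = O

ord(P) = 31


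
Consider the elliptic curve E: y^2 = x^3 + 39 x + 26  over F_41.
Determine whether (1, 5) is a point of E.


Check whether y^2 = x^3 + 39 x + 26 (mod 41) for (x, y) = (1, 5).
LHS: y^2 = 5^2 mod 41 = 25
RHS: x^3 + 39 x + 26 = 1^3 + 39*1 + 26 mod 41 = 25
LHS = RHS

Yes, on the curve


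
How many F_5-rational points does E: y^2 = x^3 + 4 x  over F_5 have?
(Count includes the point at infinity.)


For each x in F_5, count y with y^2 = x^3 + 4 x + 0 mod 5:
  x = 0: RHS = 0, y in [0]  -> 1 point(s)
  x = 1: RHS = 0, y in [0]  -> 1 point(s)
  x = 2: RHS = 1, y in [1, 4]  -> 2 point(s)
  x = 3: RHS = 4, y in [2, 3]  -> 2 point(s)
  x = 4: RHS = 0, y in [0]  -> 1 point(s)
Affine points: 7. Add the point at infinity: total = 8.

#E(F_5) = 8


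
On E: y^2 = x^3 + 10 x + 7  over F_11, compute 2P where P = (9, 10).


k = 2 = 10_2 (binary, LSB first: 01)
Double-and-add from P = (9, 10):
  bit 0 = 0: acc unchanged = O
  bit 1 = 1: acc = O + (4, 1) = (4, 1)

2P = (4, 1)


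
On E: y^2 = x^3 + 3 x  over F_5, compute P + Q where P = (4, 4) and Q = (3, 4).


P != Q, so use the chord formula.
s = (y2 - y1) / (x2 - x1) = (0) / (4) mod 5 = 0
x3 = s^2 - x1 - x2 mod 5 = 0^2 - 4 - 3 = 3
y3 = s (x1 - x3) - y1 mod 5 = 0 * (4 - 3) - 4 = 1

P + Q = (3, 1)


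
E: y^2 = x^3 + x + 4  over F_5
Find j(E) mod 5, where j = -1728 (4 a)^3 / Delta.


Delta = -16(4 a^3 + 27 b^2) mod 5 = 4
-1728 * (4 a)^3 = -1728 * (4*1)^3 mod 5 = 3
j = 3 * 4^(-1) mod 5 = 2

j = 2 (mod 5)


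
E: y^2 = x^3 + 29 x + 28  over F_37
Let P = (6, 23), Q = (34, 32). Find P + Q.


P != Q, so use the chord formula.
s = (y2 - y1) / (x2 - x1) = (9) / (28) mod 37 = 36
x3 = s^2 - x1 - x2 mod 37 = 36^2 - 6 - 34 = 35
y3 = s (x1 - x3) - y1 mod 37 = 36 * (6 - 35) - 23 = 6

P + Q = (35, 6)


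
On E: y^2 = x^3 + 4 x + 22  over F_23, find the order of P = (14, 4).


Compute successive multiples of P until we hit O:
  1P = (14, 4)
  2P = (20, 12)
  3P = (1, 21)
  4P = (1, 2)
  5P = (20, 11)
  6P = (14, 19)
  7P = O

ord(P) = 7


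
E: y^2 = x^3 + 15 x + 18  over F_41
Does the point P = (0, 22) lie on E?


Check whether y^2 = x^3 + 15 x + 18 (mod 41) for (x, y) = (0, 22).
LHS: y^2 = 22^2 mod 41 = 33
RHS: x^3 + 15 x + 18 = 0^3 + 15*0 + 18 mod 41 = 18
LHS != RHS

No, not on the curve


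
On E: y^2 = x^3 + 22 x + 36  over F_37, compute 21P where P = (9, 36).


k = 21 = 10101_2 (binary, LSB first: 10101)
Double-and-add from P = (9, 36):
  bit 0 = 1: acc = O + (9, 36) = (9, 36)
  bit 1 = 0: acc unchanged = (9, 36)
  bit 2 = 1: acc = (9, 36) + (15, 2) = (4, 22)
  bit 3 = 0: acc unchanged = (4, 22)
  bit 4 = 1: acc = (4, 22) + (27, 0) = (13, 22)

21P = (13, 22)


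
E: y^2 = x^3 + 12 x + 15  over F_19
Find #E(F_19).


For each x in F_19, count y with y^2 = x^3 + 12 x + 15 mod 19:
  x = 1: RHS = 9, y in [3, 16]  -> 2 point(s)
  x = 2: RHS = 9, y in [3, 16]  -> 2 point(s)
  x = 7: RHS = 5, y in [9, 10]  -> 2 point(s)
  x = 9: RHS = 16, y in [4, 15]  -> 2 point(s)
  x = 12: RHS = 6, y in [5, 14]  -> 2 point(s)
  x = 14: RHS = 1, y in [1, 18]  -> 2 point(s)
  x = 15: RHS = 17, y in [6, 13]  -> 2 point(s)
  x = 16: RHS = 9, y in [3, 16]  -> 2 point(s)
Affine points: 16. Add the point at infinity: total = 17.

#E(F_19) = 17


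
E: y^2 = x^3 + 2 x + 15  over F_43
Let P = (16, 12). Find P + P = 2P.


Doubling: s = (3 x1^2 + a) / (2 y1)
s = (3*16^2 + 2) / (2*12) mod 43 = 7
x3 = s^2 - 2 x1 mod 43 = 7^2 - 2*16 = 17
y3 = s (x1 - x3) - y1 mod 43 = 7 * (16 - 17) - 12 = 24

2P = (17, 24)


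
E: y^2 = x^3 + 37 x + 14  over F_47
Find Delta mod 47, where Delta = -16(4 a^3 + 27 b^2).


4 a^3 + 27 b^2 = 4*37^3 + 27*14^2 = 202612 + 5292 = 207904
Delta = -16 * (207904) = -3326464
Delta mod 47 = 8

Delta = 8 (mod 47)


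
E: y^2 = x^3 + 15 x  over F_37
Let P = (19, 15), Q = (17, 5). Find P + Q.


P != Q, so use the chord formula.
s = (y2 - y1) / (x2 - x1) = (27) / (35) mod 37 = 5
x3 = s^2 - x1 - x2 mod 37 = 5^2 - 19 - 17 = 26
y3 = s (x1 - x3) - y1 mod 37 = 5 * (19 - 26) - 15 = 24

P + Q = (26, 24)


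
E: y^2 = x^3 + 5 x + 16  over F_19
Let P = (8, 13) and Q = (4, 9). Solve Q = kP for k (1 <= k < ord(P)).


Enumerate multiples of P until we hit Q = (4, 9):
  1P = (8, 13)
  2P = (4, 10)
  3P = (4, 9)
Match found at i = 3.

k = 3


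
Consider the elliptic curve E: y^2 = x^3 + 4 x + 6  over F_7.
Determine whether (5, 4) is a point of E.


Check whether y^2 = x^3 + 4 x + 6 (mod 7) for (x, y) = (5, 4).
LHS: y^2 = 4^2 mod 7 = 2
RHS: x^3 + 4 x + 6 = 5^3 + 4*5 + 6 mod 7 = 4
LHS != RHS

No, not on the curve


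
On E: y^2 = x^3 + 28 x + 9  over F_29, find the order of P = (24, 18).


Compute successive multiples of P until we hit O:
  1P = (24, 18)
  2P = (17, 27)
  3P = (8, 7)
  4P = (25, 23)
  5P = (5, 19)
  6P = (9, 27)
  7P = (1, 3)
  8P = (3, 2)
  ... (continuing to 36P)
  36P = O

ord(P) = 36


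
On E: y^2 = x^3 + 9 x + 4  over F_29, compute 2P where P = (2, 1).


Doubling: s = (3 x1^2 + a) / (2 y1)
s = (3*2^2 + 9) / (2*1) mod 29 = 25
x3 = s^2 - 2 x1 mod 29 = 25^2 - 2*2 = 12
y3 = s (x1 - x3) - y1 mod 29 = 25 * (2 - 12) - 1 = 10

2P = (12, 10)


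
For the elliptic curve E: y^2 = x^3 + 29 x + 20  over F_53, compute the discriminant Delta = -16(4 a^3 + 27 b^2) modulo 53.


4 a^3 + 27 b^2 = 4*29^3 + 27*20^2 = 97556 + 10800 = 108356
Delta = -16 * (108356) = -1733696
Delta mod 53 = 40

Delta = 40 (mod 53)


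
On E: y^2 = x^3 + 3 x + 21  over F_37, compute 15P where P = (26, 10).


k = 15 = 1111_2 (binary, LSB first: 1111)
Double-and-add from P = (26, 10):
  bit 0 = 1: acc = O + (26, 10) = (26, 10)
  bit 1 = 1: acc = (26, 10) + (25, 12) = (27, 29)
  bit 2 = 1: acc = (27, 29) + (12, 34) = (31, 34)
  bit 3 = 1: acc = (31, 34) + (6, 12) = (27, 8)

15P = (27, 8)


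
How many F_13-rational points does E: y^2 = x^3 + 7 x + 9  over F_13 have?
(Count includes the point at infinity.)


For each x in F_13, count y with y^2 = x^3 + 7 x + 9 mod 13:
  x = 0: RHS = 9, y in [3, 10]  -> 2 point(s)
  x = 1: RHS = 4, y in [2, 11]  -> 2 point(s)
  x = 4: RHS = 10, y in [6, 7]  -> 2 point(s)
  x = 5: RHS = 0, y in [0]  -> 1 point(s)
  x = 10: RHS = 0, y in [0]  -> 1 point(s)
  x = 11: RHS = 0, y in [0]  -> 1 point(s)
  x = 12: RHS = 1, y in [1, 12]  -> 2 point(s)
Affine points: 11. Add the point at infinity: total = 12.

#E(F_13) = 12


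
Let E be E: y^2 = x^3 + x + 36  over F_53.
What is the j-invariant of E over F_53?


Delta = -16(4 a^3 + 27 b^2) mod 53 = 9
-1728 * (4 a)^3 = -1728 * (4*1)^3 mod 53 = 19
j = 19 * 9^(-1) mod 53 = 8

j = 8 (mod 53)


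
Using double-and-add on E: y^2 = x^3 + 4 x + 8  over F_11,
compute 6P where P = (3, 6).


k = 6 = 110_2 (binary, LSB first: 011)
Double-and-add from P = (3, 6):
  bit 0 = 0: acc unchanged = O
  bit 1 = 1: acc = O + (9, 6) = (9, 6)
  bit 2 = 1: acc = (9, 6) + (7, 4) = (7, 7)

6P = (7, 7)


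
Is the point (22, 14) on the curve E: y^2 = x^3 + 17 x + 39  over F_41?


Check whether y^2 = x^3 + 17 x + 39 (mod 41) for (x, y) = (22, 14).
LHS: y^2 = 14^2 mod 41 = 32
RHS: x^3 + 17 x + 39 = 22^3 + 17*22 + 39 mod 41 = 32
LHS = RHS

Yes, on the curve


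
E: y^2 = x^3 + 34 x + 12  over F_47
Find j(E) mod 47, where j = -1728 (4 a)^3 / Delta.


Delta = -16(4 a^3 + 27 b^2) mod 47 = 4
-1728 * (4 a)^3 = -1728 * (4*34)^3 mod 47 = 35
j = 35 * 4^(-1) mod 47 = 44

j = 44 (mod 47)


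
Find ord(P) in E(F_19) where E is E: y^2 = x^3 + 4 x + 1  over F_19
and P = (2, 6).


Compute successive multiples of P until we hit O:
  1P = (2, 6)
  2P = (2, 13)
  3P = O

ord(P) = 3


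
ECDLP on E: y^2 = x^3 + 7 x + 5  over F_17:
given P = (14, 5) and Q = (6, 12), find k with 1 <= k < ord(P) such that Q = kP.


Enumerate multiples of P until we hit Q = (6, 12):
  1P = (14, 5)
  2P = (6, 12)
Match found at i = 2.

k = 2


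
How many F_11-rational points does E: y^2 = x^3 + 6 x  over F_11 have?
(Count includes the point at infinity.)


For each x in F_11, count y with y^2 = x^3 + 6 x + 0 mod 11:
  x = 0: RHS = 0, y in [0]  -> 1 point(s)
  x = 2: RHS = 9, y in [3, 8]  -> 2 point(s)
  x = 3: RHS = 1, y in [1, 10]  -> 2 point(s)
  x = 4: RHS = 0, y in [0]  -> 1 point(s)
  x = 5: RHS = 1, y in [1, 10]  -> 2 point(s)
  x = 7: RHS = 0, y in [0]  -> 1 point(s)
  x = 10: RHS = 4, y in [2, 9]  -> 2 point(s)
Affine points: 11. Add the point at infinity: total = 12.

#E(F_11) = 12


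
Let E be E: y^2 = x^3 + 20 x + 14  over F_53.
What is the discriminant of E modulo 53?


4 a^3 + 27 b^2 = 4*20^3 + 27*14^2 = 32000 + 5292 = 37292
Delta = -16 * (37292) = -596672
Delta mod 53 = 2

Delta = 2 (mod 53)


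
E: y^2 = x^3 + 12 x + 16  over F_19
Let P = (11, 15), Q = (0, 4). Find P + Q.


P != Q, so use the chord formula.
s = (y2 - y1) / (x2 - x1) = (8) / (8) mod 19 = 1
x3 = s^2 - x1 - x2 mod 19 = 1^2 - 11 - 0 = 9
y3 = s (x1 - x3) - y1 mod 19 = 1 * (11 - 9) - 15 = 6

P + Q = (9, 6)


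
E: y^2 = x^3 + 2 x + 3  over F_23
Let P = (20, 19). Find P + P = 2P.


Doubling: s = (3 x1^2 + a) / (2 y1)
s = (3*20^2 + 2) / (2*19) mod 23 = 5
x3 = s^2 - 2 x1 mod 23 = 5^2 - 2*20 = 8
y3 = s (x1 - x3) - y1 mod 23 = 5 * (20 - 8) - 19 = 18

2P = (8, 18)


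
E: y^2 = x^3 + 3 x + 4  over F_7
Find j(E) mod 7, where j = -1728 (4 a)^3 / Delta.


Delta = -16(4 a^3 + 27 b^2) mod 7 = 5
-1728 * (4 a)^3 = -1728 * (4*3)^3 mod 7 = 6
j = 6 * 5^(-1) mod 7 = 4

j = 4 (mod 7)


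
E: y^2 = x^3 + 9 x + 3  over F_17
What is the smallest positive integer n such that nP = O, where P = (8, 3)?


Compute successive multiples of P until we hit O:
  1P = (8, 3)
  2P = (14, 0)
  3P = (8, 14)
  4P = O

ord(P) = 4


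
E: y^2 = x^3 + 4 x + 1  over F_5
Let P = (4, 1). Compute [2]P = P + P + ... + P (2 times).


k = 2 = 10_2 (binary, LSB first: 01)
Double-and-add from P = (4, 1):
  bit 0 = 0: acc unchanged = O
  bit 1 = 1: acc = O + (3, 0) = (3, 0)

2P = (3, 0)


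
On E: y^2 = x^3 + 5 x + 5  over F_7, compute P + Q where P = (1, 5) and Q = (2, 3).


P != Q, so use the chord formula.
s = (y2 - y1) / (x2 - x1) = (5) / (1) mod 7 = 5
x3 = s^2 - x1 - x2 mod 7 = 5^2 - 1 - 2 = 1
y3 = s (x1 - x3) - y1 mod 7 = 5 * (1 - 1) - 5 = 2

P + Q = (1, 2)


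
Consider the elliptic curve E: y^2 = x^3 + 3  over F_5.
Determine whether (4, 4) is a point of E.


Check whether y^2 = x^3 + 0 x + 3 (mod 5) for (x, y) = (4, 4).
LHS: y^2 = 4^2 mod 5 = 1
RHS: x^3 + 0 x + 3 = 4^3 + 0*4 + 3 mod 5 = 2
LHS != RHS

No, not on the curve


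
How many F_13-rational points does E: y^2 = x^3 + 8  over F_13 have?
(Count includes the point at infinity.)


For each x in F_13, count y with y^2 = x^3 + 0 x + 8 mod 13:
  x = 1: RHS = 9, y in [3, 10]  -> 2 point(s)
  x = 2: RHS = 3, y in [4, 9]  -> 2 point(s)
  x = 3: RHS = 9, y in [3, 10]  -> 2 point(s)
  x = 5: RHS = 3, y in [4, 9]  -> 2 point(s)
  x = 6: RHS = 3, y in [4, 9]  -> 2 point(s)
  x = 7: RHS = 0, y in [0]  -> 1 point(s)
  x = 8: RHS = 0, y in [0]  -> 1 point(s)
  x = 9: RHS = 9, y in [3, 10]  -> 2 point(s)
  x = 11: RHS = 0, y in [0]  -> 1 point(s)
Affine points: 15. Add the point at infinity: total = 16.

#E(F_13) = 16


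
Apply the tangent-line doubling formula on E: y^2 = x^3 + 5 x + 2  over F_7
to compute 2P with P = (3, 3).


Doubling: s = (3 x1^2 + a) / (2 y1)
s = (3*3^2 + 5) / (2*3) mod 7 = 3
x3 = s^2 - 2 x1 mod 7 = 3^2 - 2*3 = 3
y3 = s (x1 - x3) - y1 mod 7 = 3 * (3 - 3) - 3 = 4

2P = (3, 4)


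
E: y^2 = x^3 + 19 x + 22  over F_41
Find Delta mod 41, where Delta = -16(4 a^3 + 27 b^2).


4 a^3 + 27 b^2 = 4*19^3 + 27*22^2 = 27436 + 13068 = 40504
Delta = -16 * (40504) = -648064
Delta mod 41 = 23

Delta = 23 (mod 41)


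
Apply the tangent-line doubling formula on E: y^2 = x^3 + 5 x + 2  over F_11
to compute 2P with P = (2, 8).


Doubling: s = (3 x1^2 + a) / (2 y1)
s = (3*2^2 + 5) / (2*8) mod 11 = 10
x3 = s^2 - 2 x1 mod 11 = 10^2 - 2*2 = 8
y3 = s (x1 - x3) - y1 mod 11 = 10 * (2 - 8) - 8 = 9

2P = (8, 9)


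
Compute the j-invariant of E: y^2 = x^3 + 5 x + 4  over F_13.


Delta = -16(4 a^3 + 27 b^2) mod 13 = 12
-1728 * (4 a)^3 = -1728 * (4*5)^3 mod 13 = 5
j = 5 * 12^(-1) mod 13 = 8

j = 8 (mod 13)


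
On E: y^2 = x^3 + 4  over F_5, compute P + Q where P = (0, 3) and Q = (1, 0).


P != Q, so use the chord formula.
s = (y2 - y1) / (x2 - x1) = (2) / (1) mod 5 = 2
x3 = s^2 - x1 - x2 mod 5 = 2^2 - 0 - 1 = 3
y3 = s (x1 - x3) - y1 mod 5 = 2 * (0 - 3) - 3 = 1

P + Q = (3, 1)


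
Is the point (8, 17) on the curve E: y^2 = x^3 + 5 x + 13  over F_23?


Check whether y^2 = x^3 + 5 x + 13 (mod 23) for (x, y) = (8, 17).
LHS: y^2 = 17^2 mod 23 = 13
RHS: x^3 + 5 x + 13 = 8^3 + 5*8 + 13 mod 23 = 13
LHS = RHS

Yes, on the curve


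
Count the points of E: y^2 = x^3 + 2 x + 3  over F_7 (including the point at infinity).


For each x in F_7, count y with y^2 = x^3 + 2 x + 3 mod 7:
  x = 2: RHS = 1, y in [1, 6]  -> 2 point(s)
  x = 3: RHS = 1, y in [1, 6]  -> 2 point(s)
  x = 6: RHS = 0, y in [0]  -> 1 point(s)
Affine points: 5. Add the point at infinity: total = 6.

#E(F_7) = 6


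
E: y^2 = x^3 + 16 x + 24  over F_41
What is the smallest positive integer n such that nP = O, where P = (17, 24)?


Compute successive multiples of P until we hit O:
  1P = (17, 24)
  2P = (6, 34)
  3P = (9, 6)
  4P = (38, 21)
  5P = (22, 6)
  6P = (33, 9)
  7P = (34, 15)
  8P = (10, 35)
  ... (continuing to 21P)
  21P = O

ord(P) = 21


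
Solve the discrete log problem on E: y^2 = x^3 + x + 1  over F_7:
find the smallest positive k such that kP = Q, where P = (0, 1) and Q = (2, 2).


Enumerate multiples of P until we hit Q = (2, 2):
  1P = (0, 1)
  2P = (2, 5)
  3P = (2, 2)
Match found at i = 3.

k = 3


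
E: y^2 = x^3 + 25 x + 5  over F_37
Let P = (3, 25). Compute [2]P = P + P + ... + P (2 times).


k = 2 = 10_2 (binary, LSB first: 01)
Double-and-add from P = (3, 25):
  bit 0 = 0: acc unchanged = O
  bit 1 = 1: acc = O + (10, 21) = (10, 21)

2P = (10, 21)


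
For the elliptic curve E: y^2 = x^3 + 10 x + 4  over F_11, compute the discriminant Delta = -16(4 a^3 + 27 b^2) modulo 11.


4 a^3 + 27 b^2 = 4*10^3 + 27*4^2 = 4000 + 432 = 4432
Delta = -16 * (4432) = -70912
Delta mod 11 = 5

Delta = 5 (mod 11)


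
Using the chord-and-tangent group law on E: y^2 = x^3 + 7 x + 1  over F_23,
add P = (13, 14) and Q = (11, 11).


P != Q, so use the chord formula.
s = (y2 - y1) / (x2 - x1) = (20) / (21) mod 23 = 13
x3 = s^2 - x1 - x2 mod 23 = 13^2 - 13 - 11 = 7
y3 = s (x1 - x3) - y1 mod 23 = 13 * (13 - 7) - 14 = 18

P + Q = (7, 18)


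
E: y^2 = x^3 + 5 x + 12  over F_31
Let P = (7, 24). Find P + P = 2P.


Doubling: s = (3 x1^2 + a) / (2 y1)
s = (3*7^2 + 5) / (2*24) mod 31 = 29
x3 = s^2 - 2 x1 mod 31 = 29^2 - 2*7 = 21
y3 = s (x1 - x3) - y1 mod 31 = 29 * (7 - 21) - 24 = 4

2P = (21, 4)


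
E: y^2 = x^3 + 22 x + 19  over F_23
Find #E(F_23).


For each x in F_23, count y with y^2 = x^3 + 22 x + 19 mod 23:
  x = 2: RHS = 2, y in [5, 18]  -> 2 point(s)
  x = 5: RHS = 1, y in [1, 22]  -> 2 point(s)
  x = 9: RHS = 3, y in [7, 16]  -> 2 point(s)
  x = 13: RHS = 18, y in [8, 15]  -> 2 point(s)
  x = 14: RHS = 12, y in [9, 14]  -> 2 point(s)
  x = 17: RHS = 16, y in [4, 19]  -> 2 point(s)
  x = 20: RHS = 18, y in [8, 15]  -> 2 point(s)
  x = 21: RHS = 13, y in [6, 17]  -> 2 point(s)
Affine points: 16. Add the point at infinity: total = 17.

#E(F_23) = 17


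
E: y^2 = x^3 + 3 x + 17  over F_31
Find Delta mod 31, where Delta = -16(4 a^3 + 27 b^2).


4 a^3 + 27 b^2 = 4*3^3 + 27*17^2 = 108 + 7803 = 7911
Delta = -16 * (7911) = -126576
Delta mod 31 = 28

Delta = 28 (mod 31)


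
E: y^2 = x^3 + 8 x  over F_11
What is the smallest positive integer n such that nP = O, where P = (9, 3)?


Compute successive multiples of P until we hit O:
  1P = (9, 3)
  2P = (9, 8)
  3P = O

ord(P) = 3


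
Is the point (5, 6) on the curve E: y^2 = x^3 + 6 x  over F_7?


Check whether y^2 = x^3 + 6 x + 0 (mod 7) for (x, y) = (5, 6).
LHS: y^2 = 6^2 mod 7 = 1
RHS: x^3 + 6 x + 0 = 5^3 + 6*5 + 0 mod 7 = 1
LHS = RHS

Yes, on the curve


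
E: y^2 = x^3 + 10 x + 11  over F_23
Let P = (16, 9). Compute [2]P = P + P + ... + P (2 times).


k = 2 = 10_2 (binary, LSB first: 01)
Double-and-add from P = (16, 9):
  bit 0 = 0: acc unchanged = O
  bit 1 = 1: acc = O + (22, 0) = (22, 0)

2P = (22, 0)


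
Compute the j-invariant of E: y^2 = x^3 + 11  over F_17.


Delta = -16(4 a^3 + 27 b^2) mod 17 = 3
-1728 * (4 a)^3 = -1728 * (4*0)^3 mod 17 = 0
j = 0 * 3^(-1) mod 17 = 0

j = 0 (mod 17)


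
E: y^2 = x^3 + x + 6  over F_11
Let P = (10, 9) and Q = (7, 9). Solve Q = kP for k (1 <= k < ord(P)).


Enumerate multiples of P until we hit Q = (7, 9):
  1P = (10, 9)
  2P = (3, 6)
  3P = (2, 7)
  4P = (8, 8)
  5P = (7, 9)
Match found at i = 5.

k = 5


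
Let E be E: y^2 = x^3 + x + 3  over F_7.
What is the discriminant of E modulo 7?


4 a^3 + 27 b^2 = 4*1^3 + 27*3^2 = 4 + 243 = 247
Delta = -16 * (247) = -3952
Delta mod 7 = 3

Delta = 3 (mod 7)


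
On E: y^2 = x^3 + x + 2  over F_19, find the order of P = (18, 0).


Compute successive multiples of P until we hit O:
  1P = (18, 0)
  2P = O

ord(P) = 2


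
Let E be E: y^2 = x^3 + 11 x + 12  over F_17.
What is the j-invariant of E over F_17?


Delta = -16(4 a^3 + 27 b^2) mod 17 = 15
-1728 * (4 a)^3 = -1728 * (4*11)^3 mod 17 = 16
j = 16 * 15^(-1) mod 17 = 9

j = 9 (mod 17)


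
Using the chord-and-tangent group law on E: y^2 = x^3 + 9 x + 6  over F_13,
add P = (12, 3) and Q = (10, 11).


P != Q, so use the chord formula.
s = (y2 - y1) / (x2 - x1) = (8) / (11) mod 13 = 9
x3 = s^2 - x1 - x2 mod 13 = 9^2 - 12 - 10 = 7
y3 = s (x1 - x3) - y1 mod 13 = 9 * (12 - 7) - 3 = 3

P + Q = (7, 3)


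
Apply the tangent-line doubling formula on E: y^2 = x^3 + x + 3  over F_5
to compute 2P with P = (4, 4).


Doubling: s = (3 x1^2 + a) / (2 y1)
s = (3*4^2 + 1) / (2*4) mod 5 = 3
x3 = s^2 - 2 x1 mod 5 = 3^2 - 2*4 = 1
y3 = s (x1 - x3) - y1 mod 5 = 3 * (4 - 1) - 4 = 0

2P = (1, 0)


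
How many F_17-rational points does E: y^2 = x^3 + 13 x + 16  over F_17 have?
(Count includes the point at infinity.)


For each x in F_17, count y with y^2 = x^3 + 13 x + 16 mod 17:
  x = 0: RHS = 16, y in [4, 13]  -> 2 point(s)
  x = 1: RHS = 13, y in [8, 9]  -> 2 point(s)
  x = 2: RHS = 16, y in [4, 13]  -> 2 point(s)
  x = 4: RHS = 13, y in [8, 9]  -> 2 point(s)
  x = 5: RHS = 2, y in [6, 11]  -> 2 point(s)
  x = 6: RHS = 4, y in [2, 15]  -> 2 point(s)
  x = 7: RHS = 8, y in [5, 12]  -> 2 point(s)
  x = 12: RHS = 13, y in [8, 9]  -> 2 point(s)
  x = 13: RHS = 2, y in [6, 11]  -> 2 point(s)
  x = 14: RHS = 1, y in [1, 16]  -> 2 point(s)
  x = 15: RHS = 16, y in [4, 13]  -> 2 point(s)
  x = 16: RHS = 2, y in [6, 11]  -> 2 point(s)
Affine points: 24. Add the point at infinity: total = 25.

#E(F_17) = 25


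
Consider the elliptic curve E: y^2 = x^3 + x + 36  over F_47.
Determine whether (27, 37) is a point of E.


Check whether y^2 = x^3 + 1 x + 36 (mod 47) for (x, y) = (27, 37).
LHS: y^2 = 37^2 mod 47 = 6
RHS: x^3 + 1 x + 36 = 27^3 + 1*27 + 36 mod 47 = 6
LHS = RHS

Yes, on the curve


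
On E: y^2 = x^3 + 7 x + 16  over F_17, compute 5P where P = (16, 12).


k = 5 = 101_2 (binary, LSB first: 101)
Double-and-add from P = (16, 12):
  bit 0 = 1: acc = O + (16, 12) = (16, 12)
  bit 1 = 0: acc unchanged = (16, 12)
  bit 2 = 1: acc = (16, 12) + (11, 8) = (9, 14)

5P = (9, 14)


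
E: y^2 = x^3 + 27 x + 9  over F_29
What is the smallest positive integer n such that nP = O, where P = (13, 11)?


Compute successive multiples of P until we hit O:
  1P = (13, 11)
  2P = (16, 19)
  3P = (20, 9)
  4P = (2, 19)
  5P = (21, 8)
  6P = (11, 10)
  7P = (27, 11)
  8P = (18, 18)
  ... (continuing to 31P)
  31P = O

ord(P) = 31


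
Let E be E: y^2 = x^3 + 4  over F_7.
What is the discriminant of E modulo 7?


4 a^3 + 27 b^2 = 4*0^3 + 27*4^2 = 0 + 432 = 432
Delta = -16 * (432) = -6912
Delta mod 7 = 4

Delta = 4 (mod 7)


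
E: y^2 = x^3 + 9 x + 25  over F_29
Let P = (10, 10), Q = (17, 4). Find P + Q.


P != Q, so use the chord formula.
s = (y2 - y1) / (x2 - x1) = (23) / (7) mod 29 = 24
x3 = s^2 - x1 - x2 mod 29 = 24^2 - 10 - 17 = 27
y3 = s (x1 - x3) - y1 mod 29 = 24 * (10 - 27) - 10 = 17

P + Q = (27, 17)


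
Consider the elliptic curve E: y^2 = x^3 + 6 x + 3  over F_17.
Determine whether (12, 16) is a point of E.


Check whether y^2 = x^3 + 6 x + 3 (mod 17) for (x, y) = (12, 16).
LHS: y^2 = 16^2 mod 17 = 1
RHS: x^3 + 6 x + 3 = 12^3 + 6*12 + 3 mod 17 = 1
LHS = RHS

Yes, on the curve


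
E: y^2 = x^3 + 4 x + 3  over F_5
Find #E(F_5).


For each x in F_5, count y with y^2 = x^3 + 4 x + 3 mod 5:
  x = 2: RHS = 4, y in [2, 3]  -> 2 point(s)
Affine points: 2. Add the point at infinity: total = 3.

#E(F_5) = 3


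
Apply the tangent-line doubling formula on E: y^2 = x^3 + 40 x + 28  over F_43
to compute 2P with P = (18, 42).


Doubling: s = (3 x1^2 + a) / (2 y1)
s = (3*18^2 + 40) / (2*42) mod 43 = 10
x3 = s^2 - 2 x1 mod 43 = 10^2 - 2*18 = 21
y3 = s (x1 - x3) - y1 mod 43 = 10 * (18 - 21) - 42 = 14

2P = (21, 14)


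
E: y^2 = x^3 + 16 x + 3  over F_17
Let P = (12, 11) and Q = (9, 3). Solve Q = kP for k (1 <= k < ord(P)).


Enumerate multiples of P until we hit Q = (9, 3):
  1P = (12, 11)
  2P = (6, 3)
  3P = (14, 9)
  4P = (9, 3)
Match found at i = 4.

k = 4


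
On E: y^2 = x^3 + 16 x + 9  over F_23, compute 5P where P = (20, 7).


k = 5 = 101_2 (binary, LSB first: 101)
Double-and-add from P = (20, 7):
  bit 0 = 1: acc = O + (20, 7) = (20, 7)
  bit 1 = 0: acc unchanged = (20, 7)
  bit 2 = 1: acc = (20, 7) + (7, 21) = (9, 13)

5P = (9, 13)


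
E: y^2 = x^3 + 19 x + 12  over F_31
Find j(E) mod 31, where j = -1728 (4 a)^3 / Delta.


Delta = -16(4 a^3 + 27 b^2) mod 31 = 24
-1728 * (4 a)^3 = -1728 * (4*19)^3 mod 31 = 4
j = 4 * 24^(-1) mod 31 = 26

j = 26 (mod 31)


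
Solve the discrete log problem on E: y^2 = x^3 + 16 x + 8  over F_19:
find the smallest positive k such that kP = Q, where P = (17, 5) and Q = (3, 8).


Enumerate multiples of P until we hit Q = (3, 8):
  1P = (17, 5)
  2P = (5, 2)
  3P = (3, 8)
Match found at i = 3.

k = 3


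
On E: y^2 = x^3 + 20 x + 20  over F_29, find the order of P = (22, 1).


Compute successive multiples of P until we hit O:
  1P = (22, 1)
  2P = (19, 3)
  3P = (11, 11)
  4P = (16, 12)
  5P = (0, 7)
  6P = (3, 7)
  7P = (9, 1)
  8P = (27, 28)
  ... (continuing to 33P)
  33P = O

ord(P) = 33


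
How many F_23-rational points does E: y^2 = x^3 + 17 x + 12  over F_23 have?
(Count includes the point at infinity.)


For each x in F_23, count y with y^2 = x^3 + 17 x + 12 mod 23:
  x = 0: RHS = 12, y in [9, 14]  -> 2 point(s)
  x = 2: RHS = 8, y in [10, 13]  -> 2 point(s)
  x = 4: RHS = 6, y in [11, 12]  -> 2 point(s)
  x = 6: RHS = 8, y in [10, 13]  -> 2 point(s)
  x = 8: RHS = 16, y in [4, 19]  -> 2 point(s)
  x = 10: RHS = 9, y in [3, 20]  -> 2 point(s)
  x = 11: RHS = 12, y in [9, 14]  -> 2 point(s)
  x = 12: RHS = 12, y in [9, 14]  -> 2 point(s)
  x = 14: RHS = 4, y in [2, 21]  -> 2 point(s)
  x = 15: RHS = 8, y in [10, 13]  -> 2 point(s)
  x = 17: RHS = 16, y in [4, 19]  -> 2 point(s)
  x = 18: RHS = 9, y in [3, 20]  -> 2 point(s)
  x = 19: RHS = 18, y in [8, 15]  -> 2 point(s)
  x = 20: RHS = 3, y in [7, 16]  -> 2 point(s)
  x = 21: RHS = 16, y in [4, 19]  -> 2 point(s)
Affine points: 30. Add the point at infinity: total = 31.

#E(F_23) = 31


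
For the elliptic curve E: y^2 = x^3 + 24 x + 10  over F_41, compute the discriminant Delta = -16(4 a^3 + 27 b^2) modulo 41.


4 a^3 + 27 b^2 = 4*24^3 + 27*10^2 = 55296 + 2700 = 57996
Delta = -16 * (57996) = -927936
Delta mod 41 = 17

Delta = 17 (mod 41)


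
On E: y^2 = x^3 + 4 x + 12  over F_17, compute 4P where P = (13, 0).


k = 4 = 100_2 (binary, LSB first: 001)
Double-and-add from P = (13, 0):
  bit 0 = 0: acc unchanged = O
  bit 1 = 0: acc unchanged = O
  bit 2 = 1: acc = O + O = O

4P = O


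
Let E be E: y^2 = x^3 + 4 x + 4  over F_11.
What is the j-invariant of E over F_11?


Delta = -16(4 a^3 + 27 b^2) mod 11 = 3
-1728 * (4 a)^3 = -1728 * (4*4)^3 mod 11 = 7
j = 7 * 3^(-1) mod 11 = 6

j = 6 (mod 11)


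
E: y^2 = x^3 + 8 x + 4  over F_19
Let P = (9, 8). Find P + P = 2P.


Doubling: s = (3 x1^2 + a) / (2 y1)
s = (3*9^2 + 8) / (2*8) mod 19 = 5
x3 = s^2 - 2 x1 mod 19 = 5^2 - 2*9 = 7
y3 = s (x1 - x3) - y1 mod 19 = 5 * (9 - 7) - 8 = 2

2P = (7, 2)
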